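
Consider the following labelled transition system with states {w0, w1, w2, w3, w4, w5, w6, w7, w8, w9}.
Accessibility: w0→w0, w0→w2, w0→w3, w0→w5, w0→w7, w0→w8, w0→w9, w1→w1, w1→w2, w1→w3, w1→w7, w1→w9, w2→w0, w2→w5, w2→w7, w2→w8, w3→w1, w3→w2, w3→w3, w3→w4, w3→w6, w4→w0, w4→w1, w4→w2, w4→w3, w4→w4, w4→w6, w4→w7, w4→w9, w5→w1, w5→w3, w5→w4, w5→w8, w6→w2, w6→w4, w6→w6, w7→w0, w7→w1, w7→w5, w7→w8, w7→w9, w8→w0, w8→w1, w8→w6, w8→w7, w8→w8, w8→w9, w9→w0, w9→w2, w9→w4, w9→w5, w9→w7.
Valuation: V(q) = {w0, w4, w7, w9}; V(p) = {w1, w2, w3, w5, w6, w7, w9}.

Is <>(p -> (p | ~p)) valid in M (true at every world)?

Yes

Recall that <>ψ holds at a world iff ψ holds at some accessible world.
Let φ = <>(p -> (p | ~p)). Evaluate φ at each world:
  w0 (successors {w0, w2, w3, w5, w7, w8, w9}): φ is true.
  w1 (successors {w1, w2, w3, w7, w9}): φ is true.
  w2 (successors {w0, w5, w7, w8}): φ is true.
  w3 (successors {w1, w2, w3, w4, w6}): φ is true.
  w4 (successors {w0, w1, w2, w3, w4, w6, w7, w9}): φ is true.
  w5 (successors {w1, w3, w4, w8}): φ is true.
  w6 (successors {w2, w4, w6}): φ is true.
  w7 (successors {w0, w1, w5, w8, w9}): φ is true.
  w8 (successors {w0, w1, w6, w7, w8, w9}): φ is true.
  w9 (successors {w0, w2, w4, w5, w7}): φ is true.
For instance, at w6:
  At w6: <>(p -> (p | ~p)) requires p -> (p | ~p) at some successor in {w2, w4, w6}.
    p -> (p | ~p) holds at w2, so <>(p -> (p | ~p)) is true at w6.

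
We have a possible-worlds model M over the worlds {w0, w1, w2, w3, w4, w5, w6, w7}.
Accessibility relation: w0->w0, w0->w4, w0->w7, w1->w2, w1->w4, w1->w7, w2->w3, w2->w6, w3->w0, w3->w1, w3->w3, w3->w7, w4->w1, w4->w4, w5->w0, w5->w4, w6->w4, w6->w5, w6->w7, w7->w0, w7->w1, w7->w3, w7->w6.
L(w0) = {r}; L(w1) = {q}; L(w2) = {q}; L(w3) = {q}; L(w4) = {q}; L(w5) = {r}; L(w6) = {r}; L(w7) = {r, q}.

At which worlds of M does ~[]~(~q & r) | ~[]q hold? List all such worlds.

w0, w2, w3, w5, w6, w7

Recall that []ψ holds at a world iff ψ holds at every accessible world, and <>ψ holds iff ψ holds at some accessible world.
Let φ = ~[]~(~q & r) | ~[]q. Evaluate φ at each world:
  w0 (successors {w0, w4, w7}): φ is true.
  w1 (successors {w2, w4, w7}): φ is false.
  w2 (successors {w3, w6}): φ is true.
  w3 (successors {w0, w1, w3, w7}): φ is true.
  w4 (successors {w1, w4}): φ is false.
  w5 (successors {w0, w4}): φ is true.
  w6 (successors {w4, w5, w7}): φ is true.
  w7 (successors {w0, w1, w3, w6}): φ is true.
For instance, at w2:
  At w2: ~[]~(~q & r) is true, ~[]q is true, so ~[]~(~q & r) | ~[]q is true.
    At w2: []~(~q & r) is false, so ~[]~(~q & r) is true.
      At w2: []~(~q & r) requires ~(~q & r) at every successor {w3, w6}.
        ~(~q & r) fails at w6, so []~(~q & r) is false at w2.
    At w2: []q is false, so ~[]q is true.
      At w2: []q requires q at every successor {w3, w6}.
        q fails at w6, so []q is false at w2.
Satisfying worlds: {w0, w2, w3, w5, w6, w7}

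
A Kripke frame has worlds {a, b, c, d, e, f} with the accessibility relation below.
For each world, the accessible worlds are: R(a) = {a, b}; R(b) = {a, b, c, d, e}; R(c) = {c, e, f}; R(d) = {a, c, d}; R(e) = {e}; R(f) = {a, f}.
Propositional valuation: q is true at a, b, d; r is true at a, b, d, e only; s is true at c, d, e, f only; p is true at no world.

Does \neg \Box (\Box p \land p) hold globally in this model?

Let φ = \neg \Box (\Box p \land p). Evaluate φ at each world:
  a (successors {a, b}): φ is true.
  b (successors {a, b, c, d, e}): φ is true.
  c (successors {c, e, f}): φ is true.
  d (successors {a, c, d}): φ is true.
  e (successors {e}): φ is true.
  f (successors {a, f}): φ is true.
For instance, at b:
  At b: \Box (\Box p \land p) is false, so \neg \Box (\Box p \land p) is true.
    At b: \Box (\Box p \land p) requires \Box p \land p at every successor {a, b, c, d, e}.
      \Box p \land p fails at a, so \Box (\Box p \land p) is false at b.

Yes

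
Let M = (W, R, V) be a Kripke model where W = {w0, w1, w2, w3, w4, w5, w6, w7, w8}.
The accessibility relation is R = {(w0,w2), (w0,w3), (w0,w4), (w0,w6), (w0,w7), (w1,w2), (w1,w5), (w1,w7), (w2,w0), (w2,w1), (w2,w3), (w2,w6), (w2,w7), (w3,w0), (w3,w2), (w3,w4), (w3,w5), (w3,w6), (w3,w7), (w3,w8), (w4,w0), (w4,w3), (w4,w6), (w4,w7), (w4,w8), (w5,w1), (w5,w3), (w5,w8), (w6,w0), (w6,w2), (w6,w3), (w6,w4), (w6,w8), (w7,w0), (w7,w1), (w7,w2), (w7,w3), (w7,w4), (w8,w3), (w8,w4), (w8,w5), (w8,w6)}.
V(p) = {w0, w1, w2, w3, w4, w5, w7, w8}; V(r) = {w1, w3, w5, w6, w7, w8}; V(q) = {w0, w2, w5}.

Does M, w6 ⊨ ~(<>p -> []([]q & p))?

Yes

At w6: <>p -> []([]q & p) is false, so ~(<>p -> []([]q & p)) is true.
  At w6: <>p is true, []([]q & p) is false, so <>p -> []([]q & p) is false.
    At w6: <>p requires p at some successor in {w0, w2, w3, w4, w8}.
      p holds at w0, so <>p is true at w6.
    At w6: []([]q & p) requires []q & p at every successor {w0, w2, w3, w4, w8}.
      []q & p fails at w0, so []([]q & p) is false at w6.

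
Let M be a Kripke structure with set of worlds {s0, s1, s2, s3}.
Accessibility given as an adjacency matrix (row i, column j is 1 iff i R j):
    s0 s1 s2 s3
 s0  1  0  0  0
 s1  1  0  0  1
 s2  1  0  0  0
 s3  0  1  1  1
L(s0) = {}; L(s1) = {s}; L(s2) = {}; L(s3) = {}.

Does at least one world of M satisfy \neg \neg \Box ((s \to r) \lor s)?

Let φ = \neg \neg \Box ((s \to r) \lor s). Evaluate φ at each world:
  s0 (successors {s0}): φ is true.
  s1 (successors {s0, s3}): φ is true.
  s2 (successors {s0}): φ is true.
  s3 (successors {s1, s2, s3}): φ is true.
Detail at s0 (witness):
  At s0: \neg \Box ((s \to r) \lor s) is false, so \neg \neg \Box ((s \to r) \lor s) is true.
    At s0: \Box ((s \to r) \lor s) is true, so \neg \Box ((s \to r) \lor s) is false.
      At s0: \Box ((s \to r) \lor s) requires (s \to r) \lor s at every successor {s0}.
        At s0: (s \to r) \lor s is true.
      So \Box ((s \to r) \lor s) is true at s0.

Yes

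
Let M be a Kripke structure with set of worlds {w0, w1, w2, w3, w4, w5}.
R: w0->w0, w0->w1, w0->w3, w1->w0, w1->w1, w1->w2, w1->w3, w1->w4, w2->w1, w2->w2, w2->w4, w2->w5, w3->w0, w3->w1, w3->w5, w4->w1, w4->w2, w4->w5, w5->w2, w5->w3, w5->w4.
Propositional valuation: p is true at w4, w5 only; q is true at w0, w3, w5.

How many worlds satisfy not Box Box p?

Recall that Box ψ holds at a world iff ψ holds at every accessible world, and Dia ψ holds iff ψ holds at some accessible world.
Let φ = not Box Box p. Evaluate φ at each world:
  w0 (successors {w0, w1, w3}): φ is true.
  w1 (successors {w0, w1, w2, w3, w4}): φ is true.
  w2 (successors {w1, w2, w4, w5}): φ is true.
  w3 (successors {w0, w1, w5}): φ is true.
  w4 (successors {w1, w2, w5}): φ is true.
  w5 (successors {w2, w3, w4}): φ is true.
For instance, at w1:
  At w1: Box Box p is false, so not Box Box p is true.
    At w1: Box Box p requires Box p at every successor {w0, w1, w2, w3, w4}.
      Box p fails at w0, so Box Box p is false at w1.
Satisfying worlds: {w0, w1, w2, w3, w4, w5}

6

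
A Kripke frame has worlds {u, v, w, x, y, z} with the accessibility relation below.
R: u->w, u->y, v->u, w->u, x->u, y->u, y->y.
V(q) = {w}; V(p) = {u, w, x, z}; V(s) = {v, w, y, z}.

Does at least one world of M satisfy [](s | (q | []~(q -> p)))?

Yes

Let φ = [](s | (q | []~(q -> p))). Evaluate φ at each world:
  u (successors {w, y}): φ is true.
  v (successors {u}): φ is false.
  w (successors {u}): φ is false.
  x (successors {u}): φ is false.
  y (successors {u, y}): φ is false.
  z (successors ∅): φ is true.
Detail at u (witness):
  At u: [](s | (q | []~(q -> p))) requires s | (q | []~(q -> p)) at every successor {w, y}.
      At w: s is true, q | []~(q -> p) is true, so s | (q | []~(q -> p)) is true.
      At y: s is true, q | []~(q -> p) is false, so s | (q | []~(q -> p)) is true.
  So [](s | (q | []~(q -> p))) is true at u.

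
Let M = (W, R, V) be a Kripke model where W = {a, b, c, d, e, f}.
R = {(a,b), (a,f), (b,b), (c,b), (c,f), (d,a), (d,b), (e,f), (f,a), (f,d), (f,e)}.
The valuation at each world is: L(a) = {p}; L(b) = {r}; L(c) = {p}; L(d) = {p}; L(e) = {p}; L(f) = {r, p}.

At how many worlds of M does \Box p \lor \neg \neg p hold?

5

Let φ = \Box p \lor \neg \neg p. Evaluate φ at each world:
  a (successors {b, f}): φ is true.
  b (successors {b}): φ is false.
  c (successors {b, f}): φ is true.
  d (successors {a, b}): φ is true.
  e (successors {f}): φ is true.
  f (successors {a, d, e}): φ is true.
For instance, at b:
  At b: \Box p is false, \neg \neg p is false, so \Box p \lor \neg \neg p is false.
    At b: \Box p requires p at every successor {b}.
      p fails at b, so \Box p is false at b.
Satisfying worlds: {a, c, d, e, f}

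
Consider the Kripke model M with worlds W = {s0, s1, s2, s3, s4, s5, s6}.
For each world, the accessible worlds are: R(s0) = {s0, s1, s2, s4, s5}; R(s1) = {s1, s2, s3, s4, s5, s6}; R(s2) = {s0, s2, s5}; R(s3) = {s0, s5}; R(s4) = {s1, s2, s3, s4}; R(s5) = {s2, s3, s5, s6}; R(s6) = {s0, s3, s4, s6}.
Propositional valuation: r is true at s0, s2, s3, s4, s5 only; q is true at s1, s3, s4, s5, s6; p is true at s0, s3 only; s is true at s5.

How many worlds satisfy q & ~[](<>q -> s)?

5

Let φ = q & ~[](<>q -> s). Evaluate φ at each world:
  s0 (successors {s0, s1, s2, s4, s5}): φ is false.
  s1 (successors {s1, s2, s3, s4, s5, s6}): φ is true.
  s2 (successors {s0, s2, s5}): φ is false.
  s3 (successors {s0, s5}): φ is true.
  s4 (successors {s1, s2, s3, s4}): φ is true.
  s5 (successors {s2, s3, s5, s6}): φ is true.
  s6 (successors {s0, s3, s4, s6}): φ is true.
For instance, at s3:
  At s3: q is true, ~[](<>q -> s) is true, so q & ~[](<>q -> s) is true.
    At s3: [](<>q -> s) is false, so ~[](<>q -> s) is true.
      At s3: [](<>q -> s) requires <>q -> s at every successor {s0, s5}.
        <>q -> s fails at s0, so [](<>q -> s) is false at s3.
Satisfying worlds: {s1, s3, s4, s5, s6}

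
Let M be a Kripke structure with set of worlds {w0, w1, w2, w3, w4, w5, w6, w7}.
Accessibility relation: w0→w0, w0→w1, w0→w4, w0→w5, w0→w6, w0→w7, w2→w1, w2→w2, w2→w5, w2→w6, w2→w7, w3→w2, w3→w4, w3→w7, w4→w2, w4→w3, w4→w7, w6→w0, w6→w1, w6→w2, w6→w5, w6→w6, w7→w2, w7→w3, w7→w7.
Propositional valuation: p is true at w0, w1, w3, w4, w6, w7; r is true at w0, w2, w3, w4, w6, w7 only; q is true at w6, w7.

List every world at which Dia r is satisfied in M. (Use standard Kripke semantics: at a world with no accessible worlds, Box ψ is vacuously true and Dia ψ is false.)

w0, w2, w3, w4, w6, w7

Let φ = Dia r. Evaluate φ at each world:
  w0 (successors {w0, w1, w4, w5, w6, w7}): φ is true.
  w1 (successors ∅): φ is false.
  w2 (successors {w1, w2, w5, w6, w7}): φ is true.
  w3 (successors {w2, w4, w7}): φ is true.
  w4 (successors {w2, w3, w7}): φ is true.
  w5 (successors ∅): φ is false.
  w6 (successors {w0, w1, w2, w5, w6}): φ is true.
  w7 (successors {w2, w3, w7}): φ is true.
For instance, at w4:
  At w4: Dia r requires r at some successor in {w2, w3, w7}.
    r holds at w2, so Dia r is true at w4.
Satisfying worlds: {w0, w2, w3, w4, w6, w7}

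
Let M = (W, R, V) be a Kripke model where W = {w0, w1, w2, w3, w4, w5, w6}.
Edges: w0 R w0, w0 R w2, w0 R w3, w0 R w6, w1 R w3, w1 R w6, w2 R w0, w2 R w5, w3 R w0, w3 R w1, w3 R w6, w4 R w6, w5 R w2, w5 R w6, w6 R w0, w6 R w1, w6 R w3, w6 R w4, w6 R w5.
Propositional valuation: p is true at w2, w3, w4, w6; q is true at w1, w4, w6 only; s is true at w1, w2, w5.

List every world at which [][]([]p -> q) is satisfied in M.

w2, w6

Let φ = [][]([]p -> q). Evaluate φ at each world:
  w0 (successors {w0, w2, w3, w6}): φ is false.
  w1 (successors {w3, w6}): φ is false.
  w2 (successors {w0, w5}): φ is true.
  w3 (successors {w0, w1, w6}): φ is false.
  w4 (successors {w6}): φ is false.
  w5 (successors {w2, w6}): φ is false.
  w6 (successors {w0, w1, w3, w4, w5}): φ is true.
For instance, at w2:
  At w2: [][]([]p -> q) requires []([]p -> q) at every successor {w0, w5}.
      At w0: []([]p -> q) requires []p -> q at every successor {w0, w2, w3, w6}.
        At w0: []p -> q is true.
        At w2: []p -> q is true.
        At w3: []p -> q is true.
        At w6: []p -> q is true.
      So []([]p -> q) is true at w0.
      At w5: []([]p -> q) requires []p -> q at every successor {w2, w6}.
        At w2: []p -> q is true.
        At w6: []p -> q is true.
      So []([]p -> q) is true at w5.
  So [][]([]p -> q) is true at w2.
Satisfying worlds: {w2, w6}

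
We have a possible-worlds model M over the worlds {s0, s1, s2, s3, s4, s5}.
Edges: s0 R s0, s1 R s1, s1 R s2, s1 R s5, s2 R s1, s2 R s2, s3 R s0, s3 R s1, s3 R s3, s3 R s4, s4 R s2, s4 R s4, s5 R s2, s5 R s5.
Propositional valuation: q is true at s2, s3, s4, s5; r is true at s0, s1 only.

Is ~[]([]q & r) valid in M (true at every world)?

Recall that []ψ holds at a world iff ψ holds at every accessible world, and <>ψ holds iff ψ holds at some accessible world.
Let φ = ~[]([]q & r). Evaluate φ at each world:
  s0 (successors {s0}): φ is true.
  s1 (successors {s1, s2, s5}): φ is true.
  s2 (successors {s1, s2}): φ is true.
  s3 (successors {s0, s1, s3, s4}): φ is true.
  s4 (successors {s2, s4}): φ is true.
  s5 (successors {s2, s5}): φ is true.
For instance, at s0:
  At s0: []([]q & r) is false, so ~[]([]q & r) is true.
    At s0: []([]q & r) requires []q & r at every successor {s0}.
      []q & r fails at s0, so []([]q & r) is false at s0.

Yes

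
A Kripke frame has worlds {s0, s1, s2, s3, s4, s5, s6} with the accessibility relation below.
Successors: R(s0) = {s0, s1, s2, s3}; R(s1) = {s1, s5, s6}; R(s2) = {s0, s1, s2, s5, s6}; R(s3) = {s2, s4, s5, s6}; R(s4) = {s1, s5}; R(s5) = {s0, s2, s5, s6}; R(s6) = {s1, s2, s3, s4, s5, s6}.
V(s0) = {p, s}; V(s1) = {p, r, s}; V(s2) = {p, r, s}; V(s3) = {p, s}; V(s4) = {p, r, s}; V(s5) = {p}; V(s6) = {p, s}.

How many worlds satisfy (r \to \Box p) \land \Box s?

1

Recall that \Box ψ holds at a world iff ψ holds at every accessible world, and \Diamond ψ holds iff ψ holds at some accessible world.
Let φ = (r \to \Box p) \land \Box s. Evaluate φ at each world:
  s0 (successors {s0, s1, s2, s3}): φ is true.
  s1 (successors {s1, s5, s6}): φ is false.
  s2 (successors {s0, s1, s2, s5, s6}): φ is false.
  s3 (successors {s2, s4, s5, s6}): φ is false.
  s4 (successors {s1, s5}): φ is false.
  s5 (successors {s0, s2, s5, s6}): φ is false.
  s6 (successors {s1, s2, s3, s4, s5, s6}): φ is false.
For instance, at s4:
  At s4: r \to \Box p is true, \Box s is false, so (r \to \Box p) \land \Box s is false.
    At s4: r is true, \Box p is true, so r \to \Box p is true.
      At s4: \Box p requires p at every successor {s1, s5}.
        At s1: p is true.
        At s5: p is true.
      So \Box p is true at s4.
    At s4: \Box s requires s at every successor {s1, s5}.
      s fails at s5, so \Box s is false at s4.
Satisfying worlds: {s0}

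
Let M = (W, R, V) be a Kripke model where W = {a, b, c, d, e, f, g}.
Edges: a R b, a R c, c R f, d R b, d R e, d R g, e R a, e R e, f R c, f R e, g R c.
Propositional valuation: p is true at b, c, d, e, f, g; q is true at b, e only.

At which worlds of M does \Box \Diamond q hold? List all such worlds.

b, c, e

Recall that \Box ψ holds at a world iff ψ holds at every accessible world, and \Diamond ψ holds iff ψ holds at some accessible world.
Let φ = \Box \Diamond q. Evaluate φ at each world:
  a (successors {b, c}): φ is false.
  b (successors ∅): φ is true.
  c (successors {f}): φ is true.
  d (successors {b, e, g}): φ is false.
  e (successors {a, e}): φ is true.
  f (successors {c, e}): φ is false.
  g (successors {c}): φ is false.
For instance, at e:
  At e: \Box \Diamond q requires \Diamond q at every successor {a, e}.
      At a: \Diamond q requires q at some successor in {b, c}.
        q holds at b, so \Diamond q is true at a.
      At e: \Diamond q requires q at some successor in {a, e}.
        q holds at e, so \Diamond q is true at e.
  So \Box \Diamond q is true at e.
Satisfying worlds: {b, c, e}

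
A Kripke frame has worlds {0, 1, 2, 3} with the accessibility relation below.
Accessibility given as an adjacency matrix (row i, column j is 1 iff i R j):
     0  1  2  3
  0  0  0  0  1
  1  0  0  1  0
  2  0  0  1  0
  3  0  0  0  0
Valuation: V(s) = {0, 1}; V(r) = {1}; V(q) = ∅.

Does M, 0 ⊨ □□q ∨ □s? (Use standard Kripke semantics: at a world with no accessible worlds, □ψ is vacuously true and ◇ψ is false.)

At 0: □□q is true, □s is false, so □□q ∨ □s is true.
  At 0: □□q requires □q at every successor {3}.
      At 3: no accessible worlds, so □q holds vacuously.
  So □□q is true at 0.
  At 0: □s requires s at every successor {3}.
    s fails at 3, so □s is false at 0.

Yes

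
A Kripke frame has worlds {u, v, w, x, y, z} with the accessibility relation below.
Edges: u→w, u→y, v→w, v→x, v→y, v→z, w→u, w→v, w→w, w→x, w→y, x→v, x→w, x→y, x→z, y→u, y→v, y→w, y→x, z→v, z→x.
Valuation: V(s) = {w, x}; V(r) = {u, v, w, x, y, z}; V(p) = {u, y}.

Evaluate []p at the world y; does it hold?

Recall that []ψ holds at a world iff ψ holds at every accessible world, and <>ψ holds iff ψ holds at some accessible world.
At y: []p requires p at every successor {u, v, w, x}.
  p fails at v, so []p is false at y.

No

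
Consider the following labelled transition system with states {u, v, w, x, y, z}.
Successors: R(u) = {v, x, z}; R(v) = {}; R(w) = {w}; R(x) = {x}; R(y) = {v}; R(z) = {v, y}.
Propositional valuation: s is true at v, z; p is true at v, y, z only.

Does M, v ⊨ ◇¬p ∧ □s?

No

Recall that □ψ holds at a world iff ψ holds at every accessible world, and ◇ψ holds iff ψ holds at some accessible world.
At v: ◇¬p is false, □s is true, so ◇¬p ∧ □s is false.
  At v: no accessible worlds, so ◇¬p is false.
  At v: no accessible worlds, so □s holds vacuously.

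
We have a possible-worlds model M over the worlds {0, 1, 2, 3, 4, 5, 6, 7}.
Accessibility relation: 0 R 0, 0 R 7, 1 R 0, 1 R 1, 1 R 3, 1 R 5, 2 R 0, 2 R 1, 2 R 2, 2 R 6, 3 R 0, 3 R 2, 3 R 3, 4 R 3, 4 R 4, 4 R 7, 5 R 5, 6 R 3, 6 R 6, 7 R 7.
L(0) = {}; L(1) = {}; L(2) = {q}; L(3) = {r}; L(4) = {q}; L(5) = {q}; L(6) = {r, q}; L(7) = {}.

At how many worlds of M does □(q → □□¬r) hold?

Let φ = □(q → □□¬r). Evaluate φ at each world:
  0 (successors {0, 7}): φ is true.
  1 (successors {0, 1, 3, 5}): φ is true.
  2 (successors {0, 1, 2, 6}): φ is false.
  3 (successors {0, 2, 3}): φ is false.
  4 (successors {3, 4, 7}): φ is false.
  5 (successors {5}): φ is true.
  6 (successors {3, 6}): φ is false.
  7 (successors {7}): φ is true.
For instance, at 5:
  At 5: □(q → □□¬r) requires q → □□¬r at every successor {5}.
      At 5: q is true, □□¬r is true, so q → □□¬r is true.
  So □(q → □□¬r) is true at 5.
Satisfying worlds: {0, 1, 5, 7}

4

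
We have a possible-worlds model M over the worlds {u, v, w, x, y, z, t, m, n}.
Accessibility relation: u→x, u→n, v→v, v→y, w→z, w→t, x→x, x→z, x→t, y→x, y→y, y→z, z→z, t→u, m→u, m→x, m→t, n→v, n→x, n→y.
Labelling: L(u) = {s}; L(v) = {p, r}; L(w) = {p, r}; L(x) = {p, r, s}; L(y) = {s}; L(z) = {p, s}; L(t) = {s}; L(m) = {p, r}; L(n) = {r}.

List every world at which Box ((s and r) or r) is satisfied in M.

u

Let φ = Box ((s and r) or r). Evaluate φ at each world:
  u (successors {x, n}): φ is true.
  v (successors {v, y}): φ is false.
  w (successors {z, t}): φ is false.
  x (successors {x, z, t}): φ is false.
  y (successors {x, y, z}): φ is false.
  z (successors {z}): φ is false.
  t (successors {u}): φ is false.
  m (successors {u, x, t}): φ is false.
  n (successors {v, x, y}): φ is false.
For instance, at z:
  At z: Box ((s and r) or r) requires (s and r) or r at every successor {z}.
    (s and r) or r fails at z, so Box ((s and r) or r) is false at z.
Satisfying worlds: {u}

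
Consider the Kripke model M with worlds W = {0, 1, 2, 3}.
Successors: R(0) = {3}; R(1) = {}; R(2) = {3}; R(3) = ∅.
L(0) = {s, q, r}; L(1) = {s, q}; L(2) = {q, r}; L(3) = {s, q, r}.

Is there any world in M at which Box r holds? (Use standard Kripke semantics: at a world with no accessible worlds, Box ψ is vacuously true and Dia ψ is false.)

Let φ = Box r. Evaluate φ at each world:
  0 (successors {3}): φ is true.
  1 (successors ∅): φ is true.
  2 (successors {3}): φ is true.
  3 (successors ∅): φ is true.
Detail at 0 (witness):
  At 0: Box r requires r at every successor {3}.
    At 3: r is true.
  So Box r is true at 0.

Yes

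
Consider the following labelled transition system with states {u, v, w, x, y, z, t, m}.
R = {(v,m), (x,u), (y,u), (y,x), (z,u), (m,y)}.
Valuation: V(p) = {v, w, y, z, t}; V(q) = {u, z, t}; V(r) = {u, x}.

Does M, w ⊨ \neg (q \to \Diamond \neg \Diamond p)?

No

At w: q \to \Diamond \neg \Diamond p is true, so \neg (q \to \Diamond \neg \Diamond p) is false.
  At w: q is false, \Diamond \neg \Diamond p is false, so q \to \Diamond \neg \Diamond p is true.
    At w: no accessible worlds, so \Diamond \neg \Diamond p is false.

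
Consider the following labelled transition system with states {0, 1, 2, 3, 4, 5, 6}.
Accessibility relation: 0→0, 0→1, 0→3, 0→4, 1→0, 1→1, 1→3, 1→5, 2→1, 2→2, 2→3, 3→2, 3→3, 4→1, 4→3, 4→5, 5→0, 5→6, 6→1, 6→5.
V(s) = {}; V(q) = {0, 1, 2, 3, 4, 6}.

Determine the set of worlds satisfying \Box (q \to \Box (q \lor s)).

Let φ = \Box (q \to \Box (q \lor s)). Evaluate φ at each world:
  0 (successors {0, 1, 3, 4}): φ is false.
  1 (successors {0, 1, 3, 5}): φ is false.
  2 (successors {1, 2, 3}): φ is false.
  3 (successors {2, 3}): φ is true.
  4 (successors {1, 3, 5}): φ is false.
  5 (successors {0, 6}): φ is false.
  6 (successors {1, 5}): φ is false.
For instance, at 0:
  At 0: \Box (q \to \Box (q \lor s)) requires q \to \Box (q \lor s) at every successor {0, 1, 3, 4}.
    q \to \Box (q \lor s) fails at 1, so \Box (q \to \Box (q \lor s)) is false at 0.
      At 1: q is true, \Box (q \lor s) is false, so q \to \Box (q \lor s) is false.
Satisfying worlds: {3}

3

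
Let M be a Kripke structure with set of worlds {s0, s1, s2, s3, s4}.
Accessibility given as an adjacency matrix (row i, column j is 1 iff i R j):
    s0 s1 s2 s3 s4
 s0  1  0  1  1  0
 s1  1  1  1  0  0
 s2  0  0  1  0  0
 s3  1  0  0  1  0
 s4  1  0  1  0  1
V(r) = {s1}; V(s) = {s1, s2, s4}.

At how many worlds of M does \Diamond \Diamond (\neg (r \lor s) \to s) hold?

Let φ = \Diamond \Diamond (\neg (r \lor s) \to s). Evaluate φ at each world:
  s0 (successors {s0, s2, s3}): φ is true.
  s1 (successors {s0, s1, s2}): φ is true.
  s2 (successors {s2}): φ is true.
  s3 (successors {s0, s3}): φ is true.
  s4 (successors {s0, s2, s4}): φ is true.
For instance, at s0:
  At s0: \Diamond \Diamond (\neg (r \lor s) \to s) requires \Diamond (\neg (r \lor s) \to s) at some successor in {s0, s2, s3}.
    \Diamond (\neg (r \lor s) \to s) holds at s0, so \Diamond \Diamond (\neg (r \lor s) \to s) is true at s0.
      At s0: \Diamond (\neg (r \lor s) \to s) requires \neg (r \lor s) \to s at some successor in {s0, s2, s3}.
        \neg (r \lor s) \to s holds at s2, so \Diamond (\neg (r \lor s) \to s) is true at s0.
Satisfying worlds: {s0, s1, s2, s3, s4}

5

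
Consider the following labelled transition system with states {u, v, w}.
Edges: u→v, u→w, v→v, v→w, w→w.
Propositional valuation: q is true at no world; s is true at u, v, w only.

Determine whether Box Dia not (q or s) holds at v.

No

Recall that Box ψ holds at a world iff ψ holds at every accessible world, and Dia ψ holds iff ψ holds at some accessible world.
At v: Box Dia not (q or s) requires Dia not (q or s) at every successor {v, w}.
  Dia not (q or s) fails at v, so Box Dia not (q or s) is false at v.
    At v: Dia not (q or s) requires not (q or s) at some successor in {v, w}.
      At v: not (q or s) is false.
      At w: not (q or s) is false.
    So Dia not (q or s) is false at v.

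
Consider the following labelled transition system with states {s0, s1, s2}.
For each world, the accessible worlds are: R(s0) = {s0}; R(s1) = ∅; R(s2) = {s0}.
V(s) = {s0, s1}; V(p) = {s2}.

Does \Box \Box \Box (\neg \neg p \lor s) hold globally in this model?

Let φ = \Box \Box \Box (\neg \neg p \lor s). Evaluate φ at each world:
  s0 (successors {s0}): φ is true.
  s1 (successors ∅): φ is true.
  s2 (successors {s0}): φ is true.
For instance, at s2:
  At s2: \Box \Box \Box (\neg \neg p \lor s) requires \Box \Box (\neg \neg p \lor s) at every successor {s0}.
      At s0: \Box \Box (\neg \neg p \lor s) requires \Box (\neg \neg p \lor s) at every successor {s0}.
        At s0: \Box (\neg \neg p \lor s) is true.
      So \Box \Box (\neg \neg p \lor s) is true at s0.
  So \Box \Box \Box (\neg \neg p \lor s) is true at s2.

Yes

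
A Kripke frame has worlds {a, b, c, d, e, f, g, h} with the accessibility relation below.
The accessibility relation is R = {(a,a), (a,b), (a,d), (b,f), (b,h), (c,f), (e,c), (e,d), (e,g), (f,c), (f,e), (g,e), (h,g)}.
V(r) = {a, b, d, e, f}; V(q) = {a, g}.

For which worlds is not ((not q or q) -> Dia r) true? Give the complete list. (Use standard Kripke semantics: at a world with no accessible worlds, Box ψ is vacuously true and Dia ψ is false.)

d, h

Recall that Dia ψ holds at a world iff ψ holds at some accessible world.
Let φ = not ((not q or q) -> Dia r). Evaluate φ at each world:
  a (successors {a, b, d}): φ is false.
  b (successors {f, h}): φ is false.
  c (successors {f}): φ is false.
  d (successors ∅): φ is true.
  e (successors {c, d, g}): φ is false.
  f (successors {c, e}): φ is false.
  g (successors {e}): φ is false.
  h (successors {g}): φ is true.
For instance, at g:
  At g: (not q or q) -> Dia r is true, so not ((not q or q) -> Dia r) is false.
    At g: not q or q is true, Dia r is true, so (not q or q) -> Dia r is true.
      At g: Dia r requires r at some successor in {e}.
        r holds at e, so Dia r is true at g.
Satisfying worlds: {d, h}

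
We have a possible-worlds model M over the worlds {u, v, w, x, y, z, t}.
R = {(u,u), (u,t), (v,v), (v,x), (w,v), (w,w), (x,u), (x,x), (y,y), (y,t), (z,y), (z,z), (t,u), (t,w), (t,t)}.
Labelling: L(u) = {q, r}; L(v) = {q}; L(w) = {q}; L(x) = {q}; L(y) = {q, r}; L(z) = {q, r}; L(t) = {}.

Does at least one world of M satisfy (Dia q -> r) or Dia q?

Let φ = (Dia q -> r) or Dia q. Evaluate φ at each world:
  u (successors {u, t}): φ is true.
  v (successors {v, x}): φ is true.
  w (successors {v, w}): φ is true.
  x (successors {u, x}): φ is true.
  y (successors {y, t}): φ is true.
  z (successors {y, z}): φ is true.
  t (successors {u, w, t}): φ is true.
Detail at u (witness):
  At u: Dia q -> r is true, Dia q is true, so (Dia q -> r) or Dia q is true.
    At u: Dia q is true, r is true, so Dia q -> r is true.
      At u: Dia q requires q at some successor in {u, t}.
        q holds at u, so Dia q is true at u.
    At u: Dia q requires q at some successor in {u, t}.
      q holds at u, so Dia q is true at u.

Yes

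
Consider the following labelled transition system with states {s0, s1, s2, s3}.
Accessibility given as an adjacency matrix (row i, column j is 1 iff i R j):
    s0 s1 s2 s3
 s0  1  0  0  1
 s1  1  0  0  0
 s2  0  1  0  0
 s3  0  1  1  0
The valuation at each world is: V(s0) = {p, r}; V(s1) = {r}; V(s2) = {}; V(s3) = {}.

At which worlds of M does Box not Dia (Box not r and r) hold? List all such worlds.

s0, s1, s2, s3

Let φ = Box not Dia (Box not r and r). Evaluate φ at each world:
  s0 (successors {s0, s3}): φ is true.
  s1 (successors {s0}): φ is true.
  s2 (successors {s1}): φ is true.
  s3 (successors {s1, s2}): φ is true.
For instance, at s2:
  At s2: Box not Dia (Box not r and r) requires not Dia (Box not r and r) at every successor {s1}.
      At s1: Dia (Box not r and r) is false, so not Dia (Box not r and r) is true.
  So Box not Dia (Box not r and r) is true at s2.
Satisfying worlds: {s0, s1, s2, s3}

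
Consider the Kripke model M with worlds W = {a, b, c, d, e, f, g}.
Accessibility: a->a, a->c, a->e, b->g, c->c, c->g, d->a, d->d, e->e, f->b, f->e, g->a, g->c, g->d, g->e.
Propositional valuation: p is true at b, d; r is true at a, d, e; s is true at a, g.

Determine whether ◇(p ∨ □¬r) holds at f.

Yes

At f: ◇(p ∨ □¬r) requires p ∨ □¬r at some successor in {b, e}.
  p ∨ □¬r holds at b, so ◇(p ∨ □¬r) is true at f.
    At b: p is true, □¬r is true, so p ∨ □¬r is true.
      At b: □¬r requires ¬r at every successor {g}.
        At g: ¬r is true.
      So □¬r is true at b.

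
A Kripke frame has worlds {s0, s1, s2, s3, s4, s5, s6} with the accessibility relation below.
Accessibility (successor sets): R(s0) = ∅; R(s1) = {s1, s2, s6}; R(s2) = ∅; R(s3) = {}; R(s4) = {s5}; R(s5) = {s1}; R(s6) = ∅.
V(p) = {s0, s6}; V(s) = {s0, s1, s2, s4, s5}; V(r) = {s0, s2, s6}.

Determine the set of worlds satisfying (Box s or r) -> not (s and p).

s1, s2, s3, s4, s5, s6

Let φ = (Box s or r) -> not (s and p). Evaluate φ at each world:
  s0 (successors ∅): φ is false.
  s1 (successors {s1, s2, s6}): φ is true.
  s2 (successors ∅): φ is true.
  s3 (successors ∅): φ is true.
  s4 (successors {s5}): φ is true.
  s5 (successors {s1}): φ is true.
  s6 (successors ∅): φ is true.
For instance, at s4:
  At s4: Box s or r is true, not (s and p) is true, so (Box s or r) -> not (s and p) is true.
    At s4: Box s is true, r is false, so Box s or r is true.
      At s4: Box s requires s at every successor {s5}.
        At s5: s is true.
      So Box s is true at s4.
Satisfying worlds: {s1, s2, s3, s4, s5, s6}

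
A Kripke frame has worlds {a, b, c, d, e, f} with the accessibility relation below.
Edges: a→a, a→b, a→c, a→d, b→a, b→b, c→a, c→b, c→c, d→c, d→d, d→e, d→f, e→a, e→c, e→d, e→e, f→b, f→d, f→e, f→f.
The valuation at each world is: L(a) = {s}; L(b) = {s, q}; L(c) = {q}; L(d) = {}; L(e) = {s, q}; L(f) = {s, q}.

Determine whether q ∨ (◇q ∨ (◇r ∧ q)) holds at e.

Yes

At e: q is true, ◇q ∨ (◇r ∧ q) is true, so q ∨ (◇q ∨ (◇r ∧ q)) is true.
  At e: ◇q is true, ◇r ∧ q is false, so ◇q ∨ (◇r ∧ q) is true.
    At e: ◇q requires q at some successor in {a, c, d, e}.
      q holds at c, so ◇q is true at e.
    At e: ◇r is false, q is true, so ◇r ∧ q is false.
      At e: ◇r requires r at some successor in {a, c, d, e}.
        At a: r is false.
        At c: r is false.
        At d: r is false.
        At e: r is false.
      So ◇r is false at e.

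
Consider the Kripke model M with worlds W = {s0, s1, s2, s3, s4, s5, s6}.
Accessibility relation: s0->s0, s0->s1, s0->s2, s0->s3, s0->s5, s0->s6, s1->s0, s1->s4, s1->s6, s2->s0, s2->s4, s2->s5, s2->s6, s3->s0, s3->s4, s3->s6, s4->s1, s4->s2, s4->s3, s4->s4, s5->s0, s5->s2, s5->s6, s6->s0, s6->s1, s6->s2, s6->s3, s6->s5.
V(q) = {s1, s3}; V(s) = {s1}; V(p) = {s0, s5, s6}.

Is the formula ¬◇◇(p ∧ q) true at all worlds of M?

Recall that ◇ψ holds at a world iff ψ holds at some accessible world.
Let φ = ¬◇◇(p ∧ q). Evaluate φ at each world:
  s0 (successors {s0, s1, s2, s3, s5, s6}): φ is true.
  s1 (successors {s0, s4, s6}): φ is true.
  s2 (successors {s0, s4, s5, s6}): φ is true.
  s3 (successors {s0, s4, s6}): φ is true.
  s4 (successors {s1, s2, s3, s4}): φ is true.
  s5 (successors {s0, s2, s6}): φ is true.
  s6 (successors {s0, s1, s2, s3, s5}): φ is true.
For instance, at s1:
  At s1: ◇◇(p ∧ q) is false, so ¬◇◇(p ∧ q) is true.
    At s1: ◇◇(p ∧ q) requires ◇(p ∧ q) at some successor in {s0, s4, s6}.
      At s0: ◇(p ∧ q) is false.
      At s4: ◇(p ∧ q) is false.
      At s6: ◇(p ∧ q) is false.
    So ◇◇(p ∧ q) is false at s1.

Yes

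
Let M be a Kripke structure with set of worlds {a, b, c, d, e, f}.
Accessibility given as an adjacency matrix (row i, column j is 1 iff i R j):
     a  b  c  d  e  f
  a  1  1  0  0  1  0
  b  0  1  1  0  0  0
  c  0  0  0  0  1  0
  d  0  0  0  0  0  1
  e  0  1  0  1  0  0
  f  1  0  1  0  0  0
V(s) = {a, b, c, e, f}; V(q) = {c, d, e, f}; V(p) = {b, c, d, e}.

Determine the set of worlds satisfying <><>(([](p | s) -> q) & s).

Let φ = <><>(([](p | s) -> q) & s). Evaluate φ at each world:
  a (successors {a, b, e}): φ is true.
  b (successors {b, c}): φ is true.
  c (successors {e}): φ is false.
  d (successors {f}): φ is true.
  e (successors {b, d}): φ is true.
  f (successors {a, c}): φ is true.
For instance, at c:
  At c: <><>(([](p | s) -> q) & s) requires <>(([](p | s) -> q) & s) at some successor in {e}.
    At e: <>(([](p | s) -> q) & s) is false.
  So <><>(([](p | s) -> q) & s) is false at c.
Satisfying worlds: {a, b, d, e, f}

a, b, d, e, f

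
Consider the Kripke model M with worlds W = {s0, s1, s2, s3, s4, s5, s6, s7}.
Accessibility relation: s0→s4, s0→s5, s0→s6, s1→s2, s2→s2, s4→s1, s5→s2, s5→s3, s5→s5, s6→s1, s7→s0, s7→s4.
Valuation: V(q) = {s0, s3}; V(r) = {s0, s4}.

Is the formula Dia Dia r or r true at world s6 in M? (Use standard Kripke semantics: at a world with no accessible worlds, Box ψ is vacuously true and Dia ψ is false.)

Recall that Dia ψ holds at a world iff ψ holds at some accessible world.
At s6: Dia Dia r is false, r is false, so Dia Dia r or r is false.
  At s6: Dia Dia r requires Dia r at some successor in {s1}.
    At s1: Dia r is false.
  So Dia Dia r is false at s6.

No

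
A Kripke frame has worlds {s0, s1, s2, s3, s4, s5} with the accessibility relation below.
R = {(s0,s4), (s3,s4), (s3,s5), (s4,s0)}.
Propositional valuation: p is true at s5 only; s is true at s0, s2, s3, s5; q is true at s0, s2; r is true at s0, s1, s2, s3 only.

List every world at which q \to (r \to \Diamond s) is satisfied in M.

Let φ = q \to (r \to \Diamond s). Evaluate φ at each world:
  s0 (successors {s4}): φ is false.
  s1 (successors ∅): φ is true.
  s2 (successors ∅): φ is false.
  s3 (successors {s4, s5}): φ is true.
  s4 (successors {s0}): φ is true.
  s5 (successors ∅): φ is true.
For instance, at s3:
  At s3: q is false, r \to \Diamond s is true, so q \to (r \to \Diamond s) is true.
    At s3: r is true, \Diamond s is true, so r \to \Diamond s is true.
      At s3: \Diamond s requires s at some successor in {s4, s5}.
        s holds at s5, so \Diamond s is true at s3.
Satisfying worlds: {s1, s3, s4, s5}

s1, s3, s4, s5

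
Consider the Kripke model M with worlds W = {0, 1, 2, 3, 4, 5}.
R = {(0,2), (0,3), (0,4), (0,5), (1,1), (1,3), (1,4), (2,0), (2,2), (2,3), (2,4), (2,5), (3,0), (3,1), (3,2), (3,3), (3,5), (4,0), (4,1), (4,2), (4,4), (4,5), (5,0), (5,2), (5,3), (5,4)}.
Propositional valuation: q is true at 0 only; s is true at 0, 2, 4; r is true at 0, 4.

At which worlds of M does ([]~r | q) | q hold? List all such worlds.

Recall that []ψ holds at a world iff ψ holds at every accessible world, and <>ψ holds iff ψ holds at some accessible world.
Let φ = ([]~r | q) | q. Evaluate φ at each world:
  0 (successors {2, 3, 4, 5}): φ is true.
  1 (successors {1, 3, 4}): φ is false.
  2 (successors {0, 2, 3, 4, 5}): φ is false.
  3 (successors {0, 1, 2, 3, 5}): φ is false.
  4 (successors {0, 1, 2, 4, 5}): φ is false.
  5 (successors {0, 2, 3, 4}): φ is false.
For instance, at 0:
  At 0: []~r | q is true, q is true, so ([]~r | q) | q is true.
    At 0: []~r is false, q is true, so []~r | q is true.
      At 0: []~r requires ~r at every successor {2, 3, 4, 5}.
        ~r fails at 4, so []~r is false at 0.
Satisfying worlds: {0}

0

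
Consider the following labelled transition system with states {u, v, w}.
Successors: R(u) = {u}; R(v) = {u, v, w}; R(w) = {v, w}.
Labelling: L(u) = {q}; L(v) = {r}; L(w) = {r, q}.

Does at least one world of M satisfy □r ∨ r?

Let φ = □r ∨ r. Evaluate φ at each world:
  u (successors {u}): φ is false.
  v (successors {u, v, w}): φ is true.
  w (successors {v, w}): φ is true.
Detail at v (witness):
  At v: □r is false, r is true, so □r ∨ r is true.
    At v: □r requires r at every successor {u, v, w}.
      r fails at u, so □r is false at v.

Yes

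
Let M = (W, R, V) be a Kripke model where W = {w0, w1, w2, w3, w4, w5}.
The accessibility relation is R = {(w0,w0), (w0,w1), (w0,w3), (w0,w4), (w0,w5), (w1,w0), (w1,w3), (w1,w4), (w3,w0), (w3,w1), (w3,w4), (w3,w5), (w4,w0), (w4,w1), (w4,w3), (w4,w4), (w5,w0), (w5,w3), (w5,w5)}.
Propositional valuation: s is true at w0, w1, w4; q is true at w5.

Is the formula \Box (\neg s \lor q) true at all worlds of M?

Recall that \Box ψ holds at a world iff ψ holds at every accessible world, and \Diamond ψ holds iff ψ holds at some accessible world.
Let φ = \Box (\neg s \lor q). Evaluate φ at each world:
  w0 (successors {w0, w1, w3, w4, w5}): φ is false.
  w1 (successors {w0, w3, w4}): φ is false.
  w2 (successors ∅): φ is true.
  w3 (successors {w0, w1, w4, w5}): φ is false.
  w4 (successors {w0, w1, w3, w4}): φ is false.
  w5 (successors {w0, w3, w5}): φ is false.
Detail at w0 (counterexample):
  At w0: \Box (\neg s \lor q) requires \neg s \lor q at every successor {w0, w1, w3, w4, w5}.
    \neg s \lor q fails at w0, so \Box (\neg s \lor q) is false at w0.

No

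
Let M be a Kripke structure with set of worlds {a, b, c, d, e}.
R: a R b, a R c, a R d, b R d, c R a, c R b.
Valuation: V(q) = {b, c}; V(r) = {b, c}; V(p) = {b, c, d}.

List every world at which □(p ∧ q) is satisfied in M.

Recall that □ψ holds at a world iff ψ holds at every accessible world, and ◇ψ holds iff ψ holds at some accessible world.
Let φ = □(p ∧ q). Evaluate φ at each world:
  a (successors {b, c, d}): φ is false.
  b (successors {d}): φ is false.
  c (successors {a, b}): φ is false.
  d (successors ∅): φ is true.
  e (successors ∅): φ is true.
For instance, at c:
  At c: □(p ∧ q) requires p ∧ q at every successor {a, b}.
    p ∧ q fails at a, so □(p ∧ q) is false at c.
Satisfying worlds: {d, e}

d, e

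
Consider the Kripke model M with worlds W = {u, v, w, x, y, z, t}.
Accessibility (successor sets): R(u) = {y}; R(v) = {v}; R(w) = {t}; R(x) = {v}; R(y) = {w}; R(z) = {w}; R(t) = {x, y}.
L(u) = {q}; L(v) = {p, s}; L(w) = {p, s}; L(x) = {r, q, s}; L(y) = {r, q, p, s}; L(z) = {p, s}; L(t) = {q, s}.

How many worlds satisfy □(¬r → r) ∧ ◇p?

Let φ = □(¬r → r) ∧ ◇p. Evaluate φ at each world:
  u (successors {y}): φ is true.
  v (successors {v}): φ is false.
  w (successors {t}): φ is false.
  x (successors {v}): φ is false.
  y (successors {w}): φ is false.
  z (successors {w}): φ is false.
  t (successors {x, y}): φ is true.
For instance, at t:
  At t: □(¬r → r) is true, ◇p is true, so □(¬r → r) ∧ ◇p is true.
    At t: □(¬r → r) requires ¬r → r at every successor {x, y}.
      At x: ¬r → r is true.
      At y: ¬r → r is true.
    So □(¬r → r) is true at t.
    At t: ◇p requires p at some successor in {x, y}.
      p holds at y, so ◇p is true at t.
Satisfying worlds: {u, t}

2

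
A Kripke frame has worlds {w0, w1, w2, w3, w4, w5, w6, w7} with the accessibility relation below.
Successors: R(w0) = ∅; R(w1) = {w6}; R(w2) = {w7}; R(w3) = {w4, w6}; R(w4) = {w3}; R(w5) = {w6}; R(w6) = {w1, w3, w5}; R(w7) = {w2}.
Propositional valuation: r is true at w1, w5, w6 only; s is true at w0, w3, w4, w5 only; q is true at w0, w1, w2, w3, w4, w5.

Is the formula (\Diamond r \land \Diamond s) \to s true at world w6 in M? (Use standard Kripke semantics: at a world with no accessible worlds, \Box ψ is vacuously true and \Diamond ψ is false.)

Recall that \Diamond ψ holds at a world iff ψ holds at some accessible world.
At w6: \Diamond r \land \Diamond s is true, s is false, so (\Diamond r \land \Diamond s) \to s is false.
  At w6: \Diamond r is true, \Diamond s is true, so \Diamond r \land \Diamond s is true.
    At w6: \Diamond r requires r at some successor in {w1, w3, w5}.
      r holds at w1, so \Diamond r is true at w6.
    At w6: \Diamond s requires s at some successor in {w1, w3, w5}.
      s holds at w3, so \Diamond s is true at w6.

No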